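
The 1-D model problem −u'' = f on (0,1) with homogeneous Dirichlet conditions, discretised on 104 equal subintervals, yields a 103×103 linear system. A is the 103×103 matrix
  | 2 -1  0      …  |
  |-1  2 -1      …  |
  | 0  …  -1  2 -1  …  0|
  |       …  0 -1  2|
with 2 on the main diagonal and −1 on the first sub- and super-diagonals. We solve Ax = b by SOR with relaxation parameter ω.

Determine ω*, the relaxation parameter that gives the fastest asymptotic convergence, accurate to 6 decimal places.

With n=103, ρ(Jacobi) = cos(π/104) = 0.999544.
√(1 − cos²(π/104)) = sin(π/104) ≈ 0.0302030.
ω* = 2/(1+0.0302030) = 1.941365
ρ_SOR = ω* − 1 ≈ 0.941365.

ω* = 1.941365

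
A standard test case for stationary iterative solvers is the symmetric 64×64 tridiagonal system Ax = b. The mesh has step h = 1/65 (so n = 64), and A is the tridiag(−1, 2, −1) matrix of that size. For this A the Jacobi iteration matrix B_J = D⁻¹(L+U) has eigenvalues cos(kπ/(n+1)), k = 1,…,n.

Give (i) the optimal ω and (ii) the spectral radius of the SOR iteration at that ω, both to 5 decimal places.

With n=64, ρ(Jacobi) = cos(π/65) = 0.99883.
√(1−ρ_J²) simplifies to sin(π/65) = 0.048313.
[ω*] 2 ÷ (1 + 0.048313) = 2 ÷ 1.048313 = 1.90783.
ρ_SOR = ω* − 1 ≈ 0.90783.

ω* = 1.90783, ρ_SOR = 0.90783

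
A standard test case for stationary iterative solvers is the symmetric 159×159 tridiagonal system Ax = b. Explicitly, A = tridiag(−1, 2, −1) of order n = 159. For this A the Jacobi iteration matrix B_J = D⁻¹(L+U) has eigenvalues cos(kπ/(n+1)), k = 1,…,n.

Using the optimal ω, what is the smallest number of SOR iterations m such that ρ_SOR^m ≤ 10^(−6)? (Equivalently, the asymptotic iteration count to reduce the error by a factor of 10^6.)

m = 352

ρ_J = max_k |cos(kπ/160)| = cos(π/160) = 0.9998072
√(1−ρ_J²) = |sin(π/160)| = 0.0196337
Then 2/(1+√(1−ρ_J²)) = 2/(1+0.0196337); ω* = 2/1.0196337 = 1.9614887.
and ρ(B_{ω*}) = 1.9614887 − 1 = 0.9614887.
6·ln10 = 13.8155; −ln(0.9614887) = 0.0392725; m = ⌈13.8155/0.0392725⌉ = ⌈351.786⌉ = 352.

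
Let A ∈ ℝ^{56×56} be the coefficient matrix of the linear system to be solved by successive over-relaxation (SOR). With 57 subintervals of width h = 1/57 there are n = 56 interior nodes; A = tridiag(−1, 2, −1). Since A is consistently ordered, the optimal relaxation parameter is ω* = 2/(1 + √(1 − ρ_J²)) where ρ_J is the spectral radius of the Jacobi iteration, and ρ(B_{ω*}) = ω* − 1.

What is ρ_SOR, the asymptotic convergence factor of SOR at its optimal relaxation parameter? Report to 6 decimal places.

spectrum of D⁻¹(L+U) = {cos(kπ/57) : 1≤k≤56}; ρ_J = cos(π/57) = 0.998482.
√(1 − cos²(π/57)) = sin(π/57) ≈ 0.0550878.
Then 2/(1+√(1−ρ_J²)) = 2/(1+0.0550878); ω* = 2/1.0550878 = 1.895577.
At ω = 1.895577 every |λ(B_ω)| = ω−1, so ρ_SOR = 0.895577.

ρ_SOR = 0.895577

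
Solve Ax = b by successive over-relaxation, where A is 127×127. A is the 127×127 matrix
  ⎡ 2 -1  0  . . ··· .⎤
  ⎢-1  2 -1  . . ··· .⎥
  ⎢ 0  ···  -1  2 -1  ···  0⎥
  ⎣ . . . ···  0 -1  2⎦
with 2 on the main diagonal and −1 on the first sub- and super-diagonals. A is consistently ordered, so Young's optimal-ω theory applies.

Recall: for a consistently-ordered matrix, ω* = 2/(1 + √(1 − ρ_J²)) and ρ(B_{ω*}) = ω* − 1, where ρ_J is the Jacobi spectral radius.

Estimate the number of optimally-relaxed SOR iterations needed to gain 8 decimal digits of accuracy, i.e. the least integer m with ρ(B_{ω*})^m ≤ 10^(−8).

With n=127, ρ(Jacobi) = cos(π/128) = 0.9996988.
√(1−ρ_J²) simplifies to sin(π/128) = 0.0245412.
[ω*] 2 ÷ (1 + 0.0245412) = 2 ÷ 1.0245412 = 1.9520933.
ρ(B_{ω*}) = ω*−1 = 0.9520933
ρ_SOR^m ≤ 10^(−8) ⇔ m ≥ 8·ln10/(−ln 0.9520933) = 18.4207/0.0490922 = 375.227; m = ⌈375.227⌉ = 376.

m = 376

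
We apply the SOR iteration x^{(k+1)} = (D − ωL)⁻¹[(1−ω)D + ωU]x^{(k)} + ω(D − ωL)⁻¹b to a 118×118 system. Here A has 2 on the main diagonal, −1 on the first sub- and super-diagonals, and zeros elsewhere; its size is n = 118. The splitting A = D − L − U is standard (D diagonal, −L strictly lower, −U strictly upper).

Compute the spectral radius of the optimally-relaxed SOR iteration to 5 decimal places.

ρ_SOR = 0.94856

B_J for the 118×118 system has eigenvalues cos(kπ/119); ρ_J = cos(π/119) = 0.99965.
root = sin(π/119) = 0.026397  (since 1−cos² = sin²).
ω* = 2 / (1 + 0.026397) = 2 / 1.026397 ≈ 1.94856.
At ω = 1.94856 every |λ(B_ω)| = ω−1, so ρ_SOR = 0.94856.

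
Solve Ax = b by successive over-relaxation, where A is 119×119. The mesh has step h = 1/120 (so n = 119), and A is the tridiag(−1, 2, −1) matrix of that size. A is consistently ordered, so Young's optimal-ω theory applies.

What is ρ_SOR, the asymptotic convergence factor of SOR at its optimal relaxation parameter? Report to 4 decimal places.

½·tridiag(1,0,1) at n=119: λ_k = cos(kπ/120); max |λ| at k=1 ⇒ ρ_J = cos(π/120) ≈ 0.9997.
√(1−ρ_J²) simplifies to sin(π/120) = 0.02618.
[ω*] 2 ÷ (1 + 0.02618) = 2 ÷ 1.02618 = 1.9490.
Hence ρ(B_{ω*}) = 1.9490 − 1 = 0.9490.

ρ_SOR = 0.9490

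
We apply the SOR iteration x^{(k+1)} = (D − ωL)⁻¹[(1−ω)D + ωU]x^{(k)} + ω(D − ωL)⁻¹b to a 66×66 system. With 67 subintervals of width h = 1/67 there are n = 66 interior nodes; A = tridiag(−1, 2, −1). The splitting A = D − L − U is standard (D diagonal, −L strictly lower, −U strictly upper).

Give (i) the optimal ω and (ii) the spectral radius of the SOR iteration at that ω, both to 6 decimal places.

ω* = 1.910453, ρ_SOR = 0.910453

ρ_J = max_k |cos(kπ/67)| = cos(π/67) = 0.998901
√(1 − cos²(π/67)) = sin(π/67) ≈ 0.0468723.
Then 2/(1+√(1−ρ_J²)) = 2/(1+0.0468723); ω* = 2/1.0468723 = 1.910453.
ρ_SOR = ω* − 1 = 1.910453 − 1 = 0.910453.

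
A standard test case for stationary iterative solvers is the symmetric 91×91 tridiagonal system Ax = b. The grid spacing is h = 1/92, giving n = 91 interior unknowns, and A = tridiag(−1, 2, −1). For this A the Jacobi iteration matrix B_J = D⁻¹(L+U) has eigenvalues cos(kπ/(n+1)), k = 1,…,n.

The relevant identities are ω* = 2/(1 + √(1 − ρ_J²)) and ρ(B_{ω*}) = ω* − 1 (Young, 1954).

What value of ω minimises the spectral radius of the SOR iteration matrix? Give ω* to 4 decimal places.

½·tridiag(1,0,1) at n=91: λ_k = cos(kπ/92); max |λ| at k=1 ⇒ ρ_J = cos(π/92) ≈ 0.9994.
√(1−ρ_J²) simplifies to sin(π/92) = 0.03414.
So ω* = 2/1.03414 = 1.9340 (Young).
ρ_SOR = ω* − 1 = 1.9340 − 1 = 0.9340.

ω* = 1.9340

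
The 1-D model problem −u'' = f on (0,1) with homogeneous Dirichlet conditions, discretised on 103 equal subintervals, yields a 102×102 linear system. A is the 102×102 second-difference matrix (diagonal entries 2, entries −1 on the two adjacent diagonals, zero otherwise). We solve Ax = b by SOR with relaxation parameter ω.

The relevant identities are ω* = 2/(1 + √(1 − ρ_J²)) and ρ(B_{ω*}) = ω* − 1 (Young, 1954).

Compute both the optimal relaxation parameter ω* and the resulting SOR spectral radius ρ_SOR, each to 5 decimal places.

½·tridiag(1,0,1) at n=102: λ_k = cos(kπ/103); max |λ| at k=1 ⇒ ρ_J = cos(π/103) ≈ 0.99953.
1 − cos²(π/103) = sin²(π/103) ⇒ √(1−ρ_J²) = sin(π/103) = 0.030496.
So ω* = 2/1.030496 = 1.94081 (Young).
[ρ_SOR] ω* − 1 = 0.94081.

ω* = 1.94081, ρ_SOR = 0.94081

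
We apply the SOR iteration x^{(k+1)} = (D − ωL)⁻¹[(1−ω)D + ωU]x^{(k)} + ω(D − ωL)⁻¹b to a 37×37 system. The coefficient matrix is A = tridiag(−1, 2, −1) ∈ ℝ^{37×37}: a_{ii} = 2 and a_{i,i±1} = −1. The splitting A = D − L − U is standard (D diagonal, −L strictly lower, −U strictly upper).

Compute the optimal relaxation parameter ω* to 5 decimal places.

With n=37, ρ(Jacobi) = cos(π/38) = 0.99658.
√(1−ρ_J²) simplifies to sin(π/38) = 0.082579.
[ω*] 2 ÷ (1 + 0.082579) = 2 ÷ 1.082579 = 1.84744.
ρ_SOR = ω* − 1 ≈ 0.84744.

ω* = 1.84744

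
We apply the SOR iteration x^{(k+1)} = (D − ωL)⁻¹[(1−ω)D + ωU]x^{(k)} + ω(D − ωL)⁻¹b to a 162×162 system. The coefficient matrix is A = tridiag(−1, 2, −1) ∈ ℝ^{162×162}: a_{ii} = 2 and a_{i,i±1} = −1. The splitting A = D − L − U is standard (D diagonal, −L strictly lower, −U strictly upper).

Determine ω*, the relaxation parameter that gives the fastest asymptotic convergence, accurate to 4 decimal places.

ω* = 1.9622

½·tridiag(1,0,1) at n=162: λ_k = cos(kπ/163); max |λ| at k=1 ⇒ ρ_J = cos(π/163) ≈ 0.9998.
√(1−ρ_J²) = |sin(π/163)| = 0.01927
ω* = 2/(1+0.01927) = 1.9622
ρ_SOR = ω* − 1 = 1.9622 − 1 = 0.9622.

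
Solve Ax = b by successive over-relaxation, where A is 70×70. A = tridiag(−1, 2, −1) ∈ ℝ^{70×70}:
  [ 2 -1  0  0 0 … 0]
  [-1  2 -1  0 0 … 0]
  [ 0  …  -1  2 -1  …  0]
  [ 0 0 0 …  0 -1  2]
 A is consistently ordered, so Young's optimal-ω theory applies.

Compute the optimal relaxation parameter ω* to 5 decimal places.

With n=70, ρ(Jacobi) = cos(π/71) = 0.99902.
1 − cos²(π/71) = sin²(π/71) ⇒ √(1−ρ_J²) = sin(π/71) = 0.044233.
Young: ω* = 2/(1+√(1−ρ_J²)) = 2/(1+0.044233) = 2/1.044233 = 1.91528.
Hence ρ(B_{ω*}) = 1.91528 − 1 = 0.91528.

ω* = 1.91528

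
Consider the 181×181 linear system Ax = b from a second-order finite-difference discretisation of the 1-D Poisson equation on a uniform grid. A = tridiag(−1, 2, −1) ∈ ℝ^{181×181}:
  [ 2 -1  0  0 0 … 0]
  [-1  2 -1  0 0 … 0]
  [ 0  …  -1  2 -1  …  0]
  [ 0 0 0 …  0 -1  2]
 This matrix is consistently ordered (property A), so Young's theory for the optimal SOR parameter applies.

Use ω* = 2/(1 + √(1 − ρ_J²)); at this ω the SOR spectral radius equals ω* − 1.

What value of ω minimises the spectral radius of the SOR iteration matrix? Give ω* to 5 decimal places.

B_J for the 181×181 system has eigenvalues cos(kπ/182); ρ_J = cos(π/182) = 0.99985.
√(1−ρ_J²) = |sin(π/182)| = 0.017261
So ω* = 2/1.017261 = 1.96606 (Young).
ρ(B_{ω*}) = ω*−1 = 0.96606

ω* = 1.96606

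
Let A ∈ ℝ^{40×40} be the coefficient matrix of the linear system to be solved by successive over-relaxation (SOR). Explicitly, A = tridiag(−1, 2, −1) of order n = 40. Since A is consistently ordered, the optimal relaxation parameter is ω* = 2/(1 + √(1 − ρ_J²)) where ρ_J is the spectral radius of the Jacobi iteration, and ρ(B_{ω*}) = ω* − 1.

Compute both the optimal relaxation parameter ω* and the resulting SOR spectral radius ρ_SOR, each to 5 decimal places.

n=40: λ(B_J) = 1 − λ(A)/2 = cos(kπ/41); k=1 gives ρ_J = 0.99707.
√(1−ρ_J²) = |sin(π/41)| = 0.076549
ω* = 2 / (1 + 0.076549) = 2 / 1.076549 ≈ 1.85779.
ρ_SOR = ω* − 1 ≈ 0.85779.

ω* = 1.85779, ρ_SOR = 0.85779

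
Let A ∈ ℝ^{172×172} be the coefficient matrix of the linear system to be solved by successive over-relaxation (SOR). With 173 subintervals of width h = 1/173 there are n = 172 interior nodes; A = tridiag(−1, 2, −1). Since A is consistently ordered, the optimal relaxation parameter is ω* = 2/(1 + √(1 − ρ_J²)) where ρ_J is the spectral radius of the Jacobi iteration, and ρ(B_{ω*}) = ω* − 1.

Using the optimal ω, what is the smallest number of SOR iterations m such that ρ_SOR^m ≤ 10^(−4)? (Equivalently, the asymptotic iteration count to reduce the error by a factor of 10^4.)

[ρ_J] n=172: ρ(B_J) = cos(π/(n+1)) = cos(π/173) = 0.9998351.
root = sin(π/173) = 0.0181585  (since 1−cos² = sin²).
ω* = 2 / (1 + 0.0181585) = 2 / 1.0181585 ≈ 1.9643307.
and ρ(B_{ω*}) = 1.9643307 − 1 = 0.9643307.
(0.9643307)^m ≤ 10^{−4}  ⇒  m·ln(0.9643307) ≤ −4·ln10  ⇒  m ≥ 253.582  ⇒  m = 254

m = 254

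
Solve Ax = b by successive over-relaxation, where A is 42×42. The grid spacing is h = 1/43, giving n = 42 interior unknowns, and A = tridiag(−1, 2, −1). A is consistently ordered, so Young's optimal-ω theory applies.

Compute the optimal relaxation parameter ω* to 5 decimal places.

ρ_J = max_k |cos(kπ/43)| = cos(π/43) = 0.99733
√(1−ρ_J²) = |sin(π/43)| = 0.072995
[ω*] 2 ÷ (1 + 0.072995) = 2 ÷ 1.072995 = 1.86394.
ρ_SOR = ω* − 1 = 1.86394 − 1 = 0.86394.

ω* = 1.86394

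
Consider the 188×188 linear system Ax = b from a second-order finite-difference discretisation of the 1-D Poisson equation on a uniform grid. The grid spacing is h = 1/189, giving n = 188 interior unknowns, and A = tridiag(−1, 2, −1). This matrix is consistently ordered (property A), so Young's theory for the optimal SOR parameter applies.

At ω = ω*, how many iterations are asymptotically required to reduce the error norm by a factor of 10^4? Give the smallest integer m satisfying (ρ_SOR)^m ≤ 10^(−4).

m = 278

[ρ_J] n=188: ρ(B_J) = cos(π/(n+1)) = cos(π/189) = 0.9998619.
1 − cos²(π/189) = sin²(π/189) ⇒ √(1−ρ_J²) = sin(π/189) = 0.0166214.
So ω* = 2/1.0166214 = 1.9673007 (Young).
ρ_SOR = ω* − 1 = 1.9673007 − 1 = 0.9673007.
4·ln10 = 9.21034; −ln(0.9673007) = 0.0332459; m = ⌈9.21034/0.0332459⌉ = ⌈277.037⌉ = 278.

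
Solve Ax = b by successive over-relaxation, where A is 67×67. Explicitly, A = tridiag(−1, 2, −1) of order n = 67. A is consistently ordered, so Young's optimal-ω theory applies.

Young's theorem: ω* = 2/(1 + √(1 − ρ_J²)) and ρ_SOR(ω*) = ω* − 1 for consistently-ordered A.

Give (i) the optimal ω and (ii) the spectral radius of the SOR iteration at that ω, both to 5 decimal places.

ω* = 1.91171, ρ_SOR = 0.91171

B_J for the 67×67 system has eigenvalues cos(kπ/68); ρ_J = cos(π/68) = 0.99893.
√(1−ρ_J²) simplifies to sin(π/68) = 0.046183.
Young: ω* = 2/(1+√(1−ρ_J²)) = 2/(1+0.046183) = 2/1.046183 = 1.91171.
and ρ(B_{ω*}) = 1.91171 − 1 = 0.91171.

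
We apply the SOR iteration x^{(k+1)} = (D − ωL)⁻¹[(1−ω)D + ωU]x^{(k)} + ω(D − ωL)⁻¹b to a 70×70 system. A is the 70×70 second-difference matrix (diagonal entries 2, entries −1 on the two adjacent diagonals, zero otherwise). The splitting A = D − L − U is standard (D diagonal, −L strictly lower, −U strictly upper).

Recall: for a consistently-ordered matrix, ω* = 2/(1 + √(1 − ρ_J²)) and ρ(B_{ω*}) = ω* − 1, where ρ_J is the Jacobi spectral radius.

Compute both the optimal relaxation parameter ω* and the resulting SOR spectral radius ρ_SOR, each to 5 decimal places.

ω* = 1.91528, ρ_SOR = 0.91528

With n=70, ρ(Jacobi) = cos(π/71) = 0.99902.
1 − cos²(π/71) = sin²(π/71) ⇒ √(1−ρ_J²) = sin(π/71) = 0.044233.
ω* = 2/(1+0.044233) = 1.91528
Hence ρ(B_{ω*}) = 1.91528 − 1 = 0.91528.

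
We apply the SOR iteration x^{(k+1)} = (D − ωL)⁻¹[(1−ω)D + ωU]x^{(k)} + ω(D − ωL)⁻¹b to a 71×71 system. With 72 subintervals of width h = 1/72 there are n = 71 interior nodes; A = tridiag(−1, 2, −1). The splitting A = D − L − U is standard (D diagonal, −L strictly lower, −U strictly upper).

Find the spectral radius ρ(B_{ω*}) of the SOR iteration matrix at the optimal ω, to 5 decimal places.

spectrum of D⁻¹(L+U) = {cos(kπ/72) : 1≤k≤71}; ρ_J = cos(π/72) = 0.99905.
√(1−ρ_J²) simplifies to sin(π/72) = 0.043619.
[ω*] 2 ÷ (1 + 0.043619) = 2 ÷ 1.043619 = 1.91641.
[ρ_SOR] ω* − 1 = 0.91641.

ρ_SOR = 0.91641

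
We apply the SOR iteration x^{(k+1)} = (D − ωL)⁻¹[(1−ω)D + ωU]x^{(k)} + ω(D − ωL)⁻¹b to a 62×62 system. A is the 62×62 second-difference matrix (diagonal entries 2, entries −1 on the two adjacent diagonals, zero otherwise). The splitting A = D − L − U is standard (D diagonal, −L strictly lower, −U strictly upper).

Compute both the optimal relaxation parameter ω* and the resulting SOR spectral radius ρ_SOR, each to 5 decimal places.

½·tridiag(1,0,1) at n=62: λ_k = cos(kπ/63); max |λ| at k=1 ⇒ ρ_J = cos(π/63) ≈ 0.99876.
√(1−ρ_J²) = |sin(π/63)| = 0.049846
So ω* = 2/1.049846 = 1.90504 (Young).
Hence ρ(B_{ω*}) = 1.90504 − 1 = 0.90504.

ω* = 1.90504, ρ_SOR = 0.90504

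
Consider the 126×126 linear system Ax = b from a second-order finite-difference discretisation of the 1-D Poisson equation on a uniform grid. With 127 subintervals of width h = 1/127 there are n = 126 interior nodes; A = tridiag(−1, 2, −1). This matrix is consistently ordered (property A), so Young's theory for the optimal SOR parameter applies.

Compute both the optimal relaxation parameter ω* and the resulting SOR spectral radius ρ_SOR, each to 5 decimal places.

n=126: λ(B_J) = 1 − λ(A)/2 = cos(kπ/127); k=1 gives ρ_J = 0.99969.
√(1−ρ_J²) = |sin(π/127)| = 0.024734
[ω*] 2 ÷ (1 + 0.024734) = 2 ÷ 1.024734 = 1.95173.
At ω = 1.95173 every |λ(B_ω)| = ω−1, so ρ_SOR = 0.95173.

ω* = 1.95173, ρ_SOR = 0.95173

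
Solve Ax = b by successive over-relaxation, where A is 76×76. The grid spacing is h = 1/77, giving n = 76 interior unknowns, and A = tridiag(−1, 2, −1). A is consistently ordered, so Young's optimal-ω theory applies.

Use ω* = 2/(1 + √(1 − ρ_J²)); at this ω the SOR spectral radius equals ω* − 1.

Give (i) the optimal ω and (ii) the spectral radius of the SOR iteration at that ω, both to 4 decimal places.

ω* = 1.9216, ρ_SOR = 0.9216

n=76: λ(B_J) = 1 − λ(A)/2 = cos(kπ/77); k=1 gives ρ_J = 0.9992.
1 − cos²(π/77) = sin²(π/77) ⇒ √(1−ρ_J²) = sin(π/77) = 0.04079.
So ω* = 2/1.04079 = 1.9216 (Young).
ρ(B_{ω*}) = ω*−1 = 0.9216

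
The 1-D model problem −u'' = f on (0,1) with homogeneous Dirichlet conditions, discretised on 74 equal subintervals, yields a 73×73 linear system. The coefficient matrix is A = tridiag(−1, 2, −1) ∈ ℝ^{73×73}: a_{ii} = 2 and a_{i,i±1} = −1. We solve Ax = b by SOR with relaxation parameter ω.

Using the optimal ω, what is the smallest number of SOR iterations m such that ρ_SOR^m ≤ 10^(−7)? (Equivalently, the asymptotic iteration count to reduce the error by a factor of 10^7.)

With n=73, ρ(Jacobi) = cos(π/74) = 0.9990990.
√(1−ρ_J²) = |sin(π/74)| = 0.0424412
[ω*] 2 ÷ (1 + 0.0424412) = 2 ÷ 1.0424412 = 1.9185734.
ρ_SOR = ω* − 1 = 1.9185734 − 1 = 0.9185734.
Need (0.9185734)^m ≤ 10^(−7): m ≥ 7·ln10/|ln 0.9185734| = 16.1181/0.0849335 = 189.773 ⇒ m = 190.

m = 190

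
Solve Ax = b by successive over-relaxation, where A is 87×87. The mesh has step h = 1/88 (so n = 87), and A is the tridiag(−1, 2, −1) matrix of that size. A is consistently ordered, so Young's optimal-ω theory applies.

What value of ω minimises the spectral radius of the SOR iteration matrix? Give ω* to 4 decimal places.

ω* = 1.9311

½·tridiag(1,0,1) at n=87: λ_k = cos(kπ/88); max |λ| at k=1 ⇒ ρ_J = cos(π/88) ≈ 0.9994.
√(1−ρ_J²) = |sin(π/88)| = 0.03569
ω* = 2 / (1 + 0.03569) = 2 / 1.03569 ≈ 1.9311.
At ω = 1.9311 every |λ(B_ω)| = ω−1, so ρ_SOR = 0.9311.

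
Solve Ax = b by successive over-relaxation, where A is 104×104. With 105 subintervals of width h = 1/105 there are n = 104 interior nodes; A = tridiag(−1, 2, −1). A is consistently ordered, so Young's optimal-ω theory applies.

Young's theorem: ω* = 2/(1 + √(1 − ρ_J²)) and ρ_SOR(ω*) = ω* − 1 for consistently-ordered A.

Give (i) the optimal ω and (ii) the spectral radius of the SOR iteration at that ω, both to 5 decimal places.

ω* = 1.94191, ρ_SOR = 0.94191

ρ_J = max_k |cos(kπ/105)| = cos(π/105) = 0.99955
root = sin(π/105) = 0.029915  (since 1−cos² = sin²).
Young: ω* = 2/(1+√(1−ρ_J²)) = 2/(1+0.029915) = 2/1.029915 = 1.94191.
At ω = 1.94191 every |λ(B_ω)| = ω−1, so ρ_SOR = 0.94191.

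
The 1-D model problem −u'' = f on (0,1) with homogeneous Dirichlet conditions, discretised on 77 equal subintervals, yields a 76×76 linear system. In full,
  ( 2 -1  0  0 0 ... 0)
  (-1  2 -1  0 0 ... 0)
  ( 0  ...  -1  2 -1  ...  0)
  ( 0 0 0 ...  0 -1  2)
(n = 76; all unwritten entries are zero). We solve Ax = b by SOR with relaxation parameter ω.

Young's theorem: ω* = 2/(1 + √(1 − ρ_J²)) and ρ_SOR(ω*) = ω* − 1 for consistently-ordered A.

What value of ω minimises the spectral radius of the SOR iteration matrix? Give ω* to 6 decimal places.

ω* = 1.921620

spectrum of D⁻¹(L+U) = {cos(kπ/77) : 1≤k≤76}; ρ_J = cos(π/77) = 0.999168.
√(1−ρ_J²) simplifies to sin(π/77) = 0.0407886.
ω* = 2/(1 + 0.0407886) = 2/1.0407886 = 1.921620.
and ρ(B_{ω*}) = 1.921620 − 1 = 0.921620.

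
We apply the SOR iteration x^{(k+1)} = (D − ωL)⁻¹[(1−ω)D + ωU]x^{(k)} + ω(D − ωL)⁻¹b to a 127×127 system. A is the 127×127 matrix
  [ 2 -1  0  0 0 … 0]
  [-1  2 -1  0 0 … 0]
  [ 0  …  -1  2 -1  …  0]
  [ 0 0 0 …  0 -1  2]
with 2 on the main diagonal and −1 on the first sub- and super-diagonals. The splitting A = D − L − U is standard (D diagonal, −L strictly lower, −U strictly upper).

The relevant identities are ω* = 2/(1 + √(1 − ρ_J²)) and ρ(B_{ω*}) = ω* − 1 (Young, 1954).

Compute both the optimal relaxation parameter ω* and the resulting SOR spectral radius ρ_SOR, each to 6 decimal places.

ρ_J = max_k |cos(kπ/128)| = cos(π/128) = 0.999699
1 − cos²(π/128) = sin²(π/128) ⇒ √(1−ρ_J²) = sin(π/128) = 0.0245412.
Then 2/(1+√(1−ρ_J²)) = 2/(1+0.0245412); ω* = 2/1.0245412 = 1.952093.
ρ_SOR = ω* − 1 ≈ 0.952093.

ω* = 1.952093, ρ_SOR = 0.952093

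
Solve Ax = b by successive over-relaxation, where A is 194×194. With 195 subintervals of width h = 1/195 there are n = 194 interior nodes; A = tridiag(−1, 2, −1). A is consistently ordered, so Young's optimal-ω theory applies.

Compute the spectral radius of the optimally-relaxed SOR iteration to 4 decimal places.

ρ_SOR = 0.9683

ρ_J = max_k |cos(kπ/195)| = cos(π/195) = 0.9999
√(1−ρ_J²) simplifies to sin(π/195) = 0.01611.
Then 2/(1+√(1−ρ_J²)) = 2/(1+0.01611); ω* = 2/1.01611 = 1.9683.
and ρ(B_{ω*}) = 1.9683 − 1 = 0.9683.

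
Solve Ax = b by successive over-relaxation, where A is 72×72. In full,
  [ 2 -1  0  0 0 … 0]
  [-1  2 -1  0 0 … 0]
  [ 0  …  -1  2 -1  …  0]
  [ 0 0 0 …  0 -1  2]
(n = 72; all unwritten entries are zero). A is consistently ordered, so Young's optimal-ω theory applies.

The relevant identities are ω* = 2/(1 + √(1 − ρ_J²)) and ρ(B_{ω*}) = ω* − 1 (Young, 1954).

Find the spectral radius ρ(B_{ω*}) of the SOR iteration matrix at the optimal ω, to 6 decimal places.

ρ_SOR = 0.917505

B_J for the 72×72 system has eigenvalues cos(kπ/73); ρ_J = cos(π/73) = 0.999074.
√(1 − cos²(π/73)) = sin(π/73) ≈ 0.0430222.
Young: ω* = 2/(1+√(1−ρ_J²)) = 2/(1+0.0430222) = 2/1.0430222 = 1.917505.
[ρ_SOR] ω* − 1 = 0.917505.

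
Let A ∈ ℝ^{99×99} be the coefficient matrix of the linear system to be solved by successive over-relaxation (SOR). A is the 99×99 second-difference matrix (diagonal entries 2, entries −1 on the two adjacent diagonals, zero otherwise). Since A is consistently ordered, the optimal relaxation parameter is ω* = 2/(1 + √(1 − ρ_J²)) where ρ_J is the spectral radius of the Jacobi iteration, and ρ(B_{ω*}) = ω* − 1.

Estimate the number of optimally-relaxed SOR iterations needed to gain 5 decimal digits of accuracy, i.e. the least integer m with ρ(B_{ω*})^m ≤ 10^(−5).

m = 184

ρ_J = max_k |cos(kπ/100)| = cos(π/100) = 0.9995066
√(1 − cos²(π/100)) = sin(π/100) ≈ 0.0314108.
ω* = 2/(1+0.0314108) = 1.9390916
and ρ(B_{ω*}) = 1.9390916 − 1 = 0.9390916.
m ≥ 5·ln10 / (−ln 0.9390916) = 183.203; smallest integer m = 184.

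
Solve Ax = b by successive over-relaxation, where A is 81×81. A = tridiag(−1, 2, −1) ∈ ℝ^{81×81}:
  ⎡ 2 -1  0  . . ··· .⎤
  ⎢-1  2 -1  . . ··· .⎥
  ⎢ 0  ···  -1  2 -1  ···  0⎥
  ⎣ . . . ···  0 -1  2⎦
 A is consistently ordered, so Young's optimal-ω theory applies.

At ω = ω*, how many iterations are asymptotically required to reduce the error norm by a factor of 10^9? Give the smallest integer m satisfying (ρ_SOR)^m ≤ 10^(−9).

ρ_J = max_k |cos(kπ/82)| = cos(π/82) = 0.9992662
1 − cos²(π/82) = sin²(π/82) ⇒ √(1−ρ_J²) = sin(π/82) = 0.0383027.
Young: ω* = 2/(1+√(1−ρ_J²)) = 2/(1+0.0383027) = 2/1.0383027 = 1.9262206.
At ω = 1.9262206 every |λ(B_ω)| = ω−1, so ρ_SOR = 0.9262206.
m ≥ 9·ln10 / (−ln 0.9262206) = 270.388; smallest integer m = 271.

m = 271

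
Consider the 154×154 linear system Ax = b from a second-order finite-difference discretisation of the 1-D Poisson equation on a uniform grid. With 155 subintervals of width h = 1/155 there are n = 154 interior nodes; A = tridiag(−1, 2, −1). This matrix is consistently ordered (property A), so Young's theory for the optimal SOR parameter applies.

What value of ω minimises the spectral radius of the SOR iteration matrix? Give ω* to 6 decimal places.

ω* = 1.960271

spectrum of D⁻¹(L+U) = {cos(kπ/155) : 1≤k≤154}; ρ_J = cos(π/155) = 0.999795.
√(1−ρ_J²) = |sin(π/155)| = 0.0202670
ω* = 2/(1 + 0.0202670) = 2/1.0202670 = 1.960271.
and ρ(B_{ω*}) = 1.960271 − 1 = 0.960271.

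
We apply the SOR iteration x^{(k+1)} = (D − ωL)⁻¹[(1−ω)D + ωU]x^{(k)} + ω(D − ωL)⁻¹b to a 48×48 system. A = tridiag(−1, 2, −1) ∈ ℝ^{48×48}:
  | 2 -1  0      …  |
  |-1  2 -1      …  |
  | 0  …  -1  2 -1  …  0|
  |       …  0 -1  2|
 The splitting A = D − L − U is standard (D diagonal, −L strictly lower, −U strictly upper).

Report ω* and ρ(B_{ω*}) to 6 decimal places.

With n=48, ρ(Jacobi) = cos(π/49) = 0.997945.
√(1 − cos²(π/49)) = sin(π/49) ≈ 0.0640702.
ω* = 2/(1 + 0.0640702) = 2/1.0640702 = 1.879575.
[ρ_SOR] ω* − 1 = 0.879575.

ω* = 1.879575, ρ_SOR = 0.879575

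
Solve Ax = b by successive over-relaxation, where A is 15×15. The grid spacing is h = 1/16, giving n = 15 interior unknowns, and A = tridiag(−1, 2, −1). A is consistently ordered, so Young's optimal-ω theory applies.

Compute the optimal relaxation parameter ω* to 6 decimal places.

[ρ_J] n=15: ρ(B_J) = cos(π/(n+1)) = cos(π/16) = 0.980785.
√(1−ρ_J²) simplifies to sin(π/16) = 0.1950903.
Then 2/(1+√(1−ρ_J²)) = 2/(1+0.1950903); ω* = 2/1.1950903 = 1.673514.
At ω = 1.673514 every |λ(B_ω)| = ω−1, so ρ_SOR = 0.673514.

ω* = 1.673514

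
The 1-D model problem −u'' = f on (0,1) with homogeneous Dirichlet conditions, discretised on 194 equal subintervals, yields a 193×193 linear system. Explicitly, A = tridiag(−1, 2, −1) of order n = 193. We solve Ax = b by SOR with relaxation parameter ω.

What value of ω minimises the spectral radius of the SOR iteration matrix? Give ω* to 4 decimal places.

spectrum of D⁻¹(L+U) = {cos(kπ/194) : 1≤k≤193}; ρ_J = cos(π/194) = 0.9999.
root = sin(π/194) = 0.01619  (since 1−cos² = sin²).
[ω*] 2 ÷ (1 + 0.01619) = 2 ÷ 1.01619 = 1.9681.
At ω = 1.9681 every |λ(B_ω)| = ω−1, so ρ_SOR = 0.9681.

ω* = 1.9681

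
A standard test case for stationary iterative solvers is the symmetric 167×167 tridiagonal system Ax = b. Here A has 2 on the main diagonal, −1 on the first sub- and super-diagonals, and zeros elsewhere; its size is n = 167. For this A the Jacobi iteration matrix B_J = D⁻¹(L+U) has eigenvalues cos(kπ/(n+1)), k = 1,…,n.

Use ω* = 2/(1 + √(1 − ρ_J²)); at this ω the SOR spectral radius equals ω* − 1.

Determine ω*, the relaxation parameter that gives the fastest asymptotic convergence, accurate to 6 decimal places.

n=167: λ(B_J) = 1 − λ(A)/2 = cos(kπ/168); k=1 gives ρ_J = 0.999825.
√(1 − cos²(π/168)) = sin(π/168) ≈ 0.0186989.
[ω*] 2 ÷ (1 + 0.0186989) = 2 ÷ 1.0186989 = 1.963289.
ρ(B_{ω*}) = ω*−1 = 0.963289

ω* = 1.963289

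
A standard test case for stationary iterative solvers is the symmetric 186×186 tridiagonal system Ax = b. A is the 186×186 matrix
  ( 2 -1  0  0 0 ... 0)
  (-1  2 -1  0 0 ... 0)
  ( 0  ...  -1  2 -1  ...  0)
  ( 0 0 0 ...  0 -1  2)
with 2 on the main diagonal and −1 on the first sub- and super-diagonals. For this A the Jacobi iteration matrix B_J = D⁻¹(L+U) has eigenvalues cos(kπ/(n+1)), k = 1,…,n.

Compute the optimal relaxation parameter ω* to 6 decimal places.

ω* = 1.966957

n=186: λ(B_J) = 1 − λ(A)/2 = cos(kπ/187); k=1 gives ρ_J = 0.999859.
1 − cos²(π/187) = sin²(π/187) ⇒ √(1−ρ_J²) = sin(π/187) = 0.0167992.
So ω* = 2/1.0167992 = 1.966957 (Young).
and ρ(B_{ω*}) = 1.966957 − 1 = 0.966957.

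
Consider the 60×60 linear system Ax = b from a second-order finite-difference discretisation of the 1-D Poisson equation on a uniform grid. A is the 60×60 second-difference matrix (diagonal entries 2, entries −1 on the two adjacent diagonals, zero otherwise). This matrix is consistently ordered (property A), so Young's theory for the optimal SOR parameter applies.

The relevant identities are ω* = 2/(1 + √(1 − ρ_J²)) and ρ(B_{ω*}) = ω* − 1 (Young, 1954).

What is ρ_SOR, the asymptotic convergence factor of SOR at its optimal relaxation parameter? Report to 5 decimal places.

ρ_SOR = 0.90208

ρ_J = max_k |cos(kπ/61)| = cos(π/61) = 0.99867
1 − cos²(π/61) = sin²(π/61) ⇒ √(1−ρ_J²) = sin(π/61) = 0.051479.
Then 2/(1+√(1−ρ_J²)) = 2/(1+0.051479); ω* = 2/1.051479 = 1.90208.
At ω = 1.90208 every |λ(B_ω)| = ω−1, so ρ_SOR = 0.90208.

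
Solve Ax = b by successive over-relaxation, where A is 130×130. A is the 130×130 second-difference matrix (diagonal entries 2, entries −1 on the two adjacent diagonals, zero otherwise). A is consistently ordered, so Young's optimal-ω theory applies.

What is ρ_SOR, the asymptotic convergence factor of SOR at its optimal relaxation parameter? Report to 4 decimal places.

B_J for the 130×130 system has eigenvalues cos(kπ/131); ρ_J = cos(π/131) = 0.9997.
1 − cos²(π/131) = sin²(π/131) ⇒ √(1−ρ_J²) = sin(π/131) = 0.02398.
ω* = 2/(1+0.02398) = 1.9532
ρ(B_{ω*}) = ω*−1 = 0.9532

ρ_SOR = 0.9532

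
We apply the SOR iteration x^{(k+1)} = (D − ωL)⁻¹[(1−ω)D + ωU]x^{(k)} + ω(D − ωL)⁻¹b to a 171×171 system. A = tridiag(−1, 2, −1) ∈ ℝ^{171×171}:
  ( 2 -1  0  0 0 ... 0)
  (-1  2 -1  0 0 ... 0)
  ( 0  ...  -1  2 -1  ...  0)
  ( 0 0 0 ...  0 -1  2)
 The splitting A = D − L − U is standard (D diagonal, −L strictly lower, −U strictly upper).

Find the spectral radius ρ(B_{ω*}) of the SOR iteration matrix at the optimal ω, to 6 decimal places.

ρ_SOR = 0.964127

With n=171, ρ(Jacobi) = cos(π/172) = 0.999833.
√(1−ρ_J²) simplifies to sin(π/172) = 0.0182641.
Then 2/(1+√(1−ρ_J²)) = 2/(1+0.0182641); ω* = 2/1.0182641 = 1.964127.
ρ_SOR = ω* − 1 = 1.964127 − 1 = 0.964127.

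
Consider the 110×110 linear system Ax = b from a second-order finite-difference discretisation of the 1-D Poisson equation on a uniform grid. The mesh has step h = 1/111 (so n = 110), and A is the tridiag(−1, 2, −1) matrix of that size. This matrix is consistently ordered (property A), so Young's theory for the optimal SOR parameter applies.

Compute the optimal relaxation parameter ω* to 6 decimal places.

ω* = 1.944960

With n=110, ρ(Jacobi) = cos(π/111) = 0.999600.
root = sin(π/111) = 0.0282989  (since 1−cos² = sin²).
Young: ω* = 2/(1+√(1−ρ_J²)) = 2/(1+0.0282989) = 2/1.0282989 = 1.944960.
At ω = 1.944960 every |λ(B_ω)| = ω−1, so ρ_SOR = 0.944960.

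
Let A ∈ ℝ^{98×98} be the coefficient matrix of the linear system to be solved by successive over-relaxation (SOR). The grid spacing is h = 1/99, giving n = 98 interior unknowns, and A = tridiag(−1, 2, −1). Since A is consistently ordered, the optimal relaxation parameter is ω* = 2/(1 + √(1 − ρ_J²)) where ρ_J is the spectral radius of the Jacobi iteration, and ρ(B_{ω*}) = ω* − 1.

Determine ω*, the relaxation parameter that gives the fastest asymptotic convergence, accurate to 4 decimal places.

½·tridiag(1,0,1) at n=98: λ_k = cos(kπ/99); max |λ| at k=1 ⇒ ρ_J = cos(π/99) ≈ 0.9995.
√(1−ρ_J²) simplifies to sin(π/99) = 0.03173.
Young: ω* = 2/(1+√(1−ρ_J²)) = 2/(1+0.03173) = 2/1.03173 = 1.9385.
and ρ(B_{ω*}) = 1.9385 − 1 = 0.9385.

ω* = 1.9385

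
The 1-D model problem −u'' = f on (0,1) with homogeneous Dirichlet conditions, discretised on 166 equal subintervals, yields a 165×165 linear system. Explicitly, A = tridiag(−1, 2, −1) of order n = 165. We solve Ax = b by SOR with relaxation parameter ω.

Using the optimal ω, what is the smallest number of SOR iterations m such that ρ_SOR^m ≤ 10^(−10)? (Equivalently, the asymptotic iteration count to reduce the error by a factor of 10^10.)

m = 609

ρ_J = max_k |cos(kπ/166)| = cos(π/166) = 0.9998209
√(1−ρ_J²) simplifies to sin(π/166) = 0.0189241.
ω* = 2/(1 + 0.0189241) = 2/1.0189241 = 1.9628547.
ρ(B_{ω*}) = ω*−1 = 0.9628547
(0.9628547)^m ≤ 10^{−10}  ⇒  m·ln(0.9628547) ≤ −10·ln10  ⇒  m ≥ 608.301  ⇒  m = 609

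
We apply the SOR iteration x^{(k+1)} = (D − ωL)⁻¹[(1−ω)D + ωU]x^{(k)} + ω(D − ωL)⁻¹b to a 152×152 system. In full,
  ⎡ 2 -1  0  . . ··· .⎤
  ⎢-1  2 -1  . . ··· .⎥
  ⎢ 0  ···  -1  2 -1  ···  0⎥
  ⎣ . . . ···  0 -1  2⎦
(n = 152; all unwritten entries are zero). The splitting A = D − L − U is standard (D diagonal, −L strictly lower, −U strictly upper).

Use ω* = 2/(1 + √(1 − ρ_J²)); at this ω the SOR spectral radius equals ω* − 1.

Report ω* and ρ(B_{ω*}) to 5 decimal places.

ω* = 1.95976, ρ_SOR = 0.95976

ρ_J = max_k |cos(kπ/153)| = cos(π/153) = 0.99979
√(1−ρ_J²) = |sin(π/153)| = 0.020532
ω* = 2 / (1 + 0.020532) = 2 / 1.020532 ≈ 1.95976.
[ρ_SOR] ω* − 1 = 0.95976.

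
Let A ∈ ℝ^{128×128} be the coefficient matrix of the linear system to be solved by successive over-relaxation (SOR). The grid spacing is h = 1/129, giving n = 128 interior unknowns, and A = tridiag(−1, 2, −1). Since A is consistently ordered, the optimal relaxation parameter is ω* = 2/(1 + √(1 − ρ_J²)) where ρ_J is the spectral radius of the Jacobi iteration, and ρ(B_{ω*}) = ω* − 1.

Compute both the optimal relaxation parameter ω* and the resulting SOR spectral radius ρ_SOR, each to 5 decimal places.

ω* = 1.95246, ρ_SOR = 0.95246

ρ_J = max_k |cos(kπ/129)| = cos(π/129) = 0.99970
√(1−ρ_J²) = |sin(π/129)| = 0.024351
So ω* = 2/1.024351 = 1.95246 (Young).
ρ_SOR = ω* − 1 = 1.95246 − 1 = 0.95246.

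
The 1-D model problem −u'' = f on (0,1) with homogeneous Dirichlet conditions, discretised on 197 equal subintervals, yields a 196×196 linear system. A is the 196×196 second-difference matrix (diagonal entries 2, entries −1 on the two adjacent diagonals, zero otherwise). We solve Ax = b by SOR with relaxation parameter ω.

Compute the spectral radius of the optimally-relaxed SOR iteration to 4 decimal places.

With n=196, ρ(Jacobi) = cos(π/197) = 0.9999.
root = sin(π/197) = 0.01595  (since 1−cos² = sin²).
ω* = 2 / (1 + 0.01595) = 2 / 1.01595 ≈ 1.9686.
[ρ_SOR] ω* − 1 = 0.9686.

ρ_SOR = 0.9686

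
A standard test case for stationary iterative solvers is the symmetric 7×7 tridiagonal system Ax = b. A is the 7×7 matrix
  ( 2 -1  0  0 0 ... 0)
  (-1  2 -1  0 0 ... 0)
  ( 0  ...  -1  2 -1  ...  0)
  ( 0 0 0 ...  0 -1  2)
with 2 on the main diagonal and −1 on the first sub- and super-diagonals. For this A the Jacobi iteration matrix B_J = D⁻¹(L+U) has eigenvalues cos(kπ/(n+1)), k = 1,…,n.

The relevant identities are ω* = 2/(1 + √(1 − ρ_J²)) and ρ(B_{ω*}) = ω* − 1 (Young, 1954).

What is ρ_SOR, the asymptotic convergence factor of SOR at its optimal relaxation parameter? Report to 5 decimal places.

spectrum of D⁻¹(L+U) = {cos(kπ/8) : 1≤k≤7}; ρ_J = cos(π/8) = 0.92388.
√(1−ρ_J²) simplifies to sin(π/8) = 0.382683.
ω* = 2 / (1 + 0.382683) = 2 / 1.382683 ≈ 1.44646.
ρ(B_{ω*}) = ω*−1 = 0.44646

ρ_SOR = 0.44646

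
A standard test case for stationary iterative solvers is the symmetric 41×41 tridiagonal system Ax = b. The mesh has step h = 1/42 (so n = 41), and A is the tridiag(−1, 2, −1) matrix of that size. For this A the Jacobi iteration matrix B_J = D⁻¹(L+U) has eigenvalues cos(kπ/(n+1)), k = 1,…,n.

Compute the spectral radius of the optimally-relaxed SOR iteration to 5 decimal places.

n=41: λ(B_J) = 1 − λ(A)/2 = cos(kπ/42); k=1 gives ρ_J = 0.99720.
√(1−ρ_J²) simplifies to sin(π/42) = 0.074730.
Then 2/(1+√(1−ρ_J²)) = 2/(1+0.074730); ω* = 2/1.074730 = 1.86093.
ρ(B_{ω*}) = ω*−1 = 0.86093

ρ_SOR = 0.86093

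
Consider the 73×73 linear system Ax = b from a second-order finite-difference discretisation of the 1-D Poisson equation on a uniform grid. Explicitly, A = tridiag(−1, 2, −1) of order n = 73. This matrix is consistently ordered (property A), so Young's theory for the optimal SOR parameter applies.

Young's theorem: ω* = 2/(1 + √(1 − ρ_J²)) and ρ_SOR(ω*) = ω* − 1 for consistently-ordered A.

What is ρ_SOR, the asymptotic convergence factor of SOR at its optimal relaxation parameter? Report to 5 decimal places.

spectrum of D⁻¹(L+U) = {cos(kπ/74) : 1≤k≤73}; ρ_J = cos(π/74) = 0.99910.
1 − cos²(π/74) = sin²(π/74) ⇒ √(1−ρ_J²) = sin(π/74) = 0.042441.
ω* = 2 / (1 + 0.042441) = 2 / 1.042441 ≈ 1.91857.
ρ_SOR = ω* − 1 = 1.91857 − 1 = 0.91857.

ρ_SOR = 0.91857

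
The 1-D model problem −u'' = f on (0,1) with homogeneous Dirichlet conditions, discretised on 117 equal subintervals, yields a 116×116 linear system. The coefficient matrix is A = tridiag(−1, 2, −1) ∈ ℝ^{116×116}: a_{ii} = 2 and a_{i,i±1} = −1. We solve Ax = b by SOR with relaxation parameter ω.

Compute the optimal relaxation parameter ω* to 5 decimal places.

½·tridiag(1,0,1) at n=116: λ_k = cos(kπ/117); max |λ| at k=1 ⇒ ρ_J = cos(π/117) ≈ 0.99964.
√(1−ρ_J²) = |sin(π/117)| = 0.026848
Young: ω* = 2/(1+√(1−ρ_J²)) = 2/(1+0.026848) = 2/1.026848 = 1.94771.
ρ_SOR = ω* − 1 = 1.94771 − 1 = 0.94771.

ω* = 1.94771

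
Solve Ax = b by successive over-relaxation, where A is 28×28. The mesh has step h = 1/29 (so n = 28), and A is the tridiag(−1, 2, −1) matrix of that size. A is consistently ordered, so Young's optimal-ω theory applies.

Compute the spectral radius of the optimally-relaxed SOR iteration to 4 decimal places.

ρ_SOR = 0.8049

B_J for the 28×28 system has eigenvalues cos(kπ/29); ρ_J = cos(π/29) = 0.9941.
√(1−ρ_J²) simplifies to sin(π/29) = 0.10812.
[ω*] 2 ÷ (1 + 0.10812) = 2 ÷ 1.10812 = 1.8049.
[ρ_SOR] ω* − 1 = 0.8049.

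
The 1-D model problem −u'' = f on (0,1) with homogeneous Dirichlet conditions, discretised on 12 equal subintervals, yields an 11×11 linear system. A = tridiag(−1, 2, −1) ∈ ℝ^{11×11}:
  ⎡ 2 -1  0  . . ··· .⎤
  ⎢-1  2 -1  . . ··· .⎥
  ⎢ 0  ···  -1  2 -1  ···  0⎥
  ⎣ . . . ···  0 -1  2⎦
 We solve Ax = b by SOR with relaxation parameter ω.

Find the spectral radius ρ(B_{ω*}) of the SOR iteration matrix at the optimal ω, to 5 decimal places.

ρ_J = max_k |cos(kπ/12)| = cos(π/12) = 0.96593
root = sin(π/12) = 0.258819  (since 1−cos² = sin²).
ω* = 2/(1+0.258819) = 1.58879
ρ(B_{ω*}) = ω*−1 = 0.58879

ρ_SOR = 0.58879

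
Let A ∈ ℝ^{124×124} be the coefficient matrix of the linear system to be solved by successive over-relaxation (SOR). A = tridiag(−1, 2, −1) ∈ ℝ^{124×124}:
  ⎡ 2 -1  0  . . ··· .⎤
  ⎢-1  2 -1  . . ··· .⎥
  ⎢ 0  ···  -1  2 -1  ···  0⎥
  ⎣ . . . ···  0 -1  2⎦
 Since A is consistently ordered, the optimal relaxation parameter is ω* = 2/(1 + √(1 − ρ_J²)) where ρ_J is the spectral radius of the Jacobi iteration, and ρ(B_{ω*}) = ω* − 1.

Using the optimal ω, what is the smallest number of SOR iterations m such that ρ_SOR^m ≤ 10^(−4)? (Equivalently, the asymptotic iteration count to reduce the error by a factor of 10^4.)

spectrum of D⁻¹(L+U) = {cos(kπ/125) : 1≤k≤124}; ρ_J = cos(π/125) = 0.9996842.
root = sin(π/125) = 0.0251301  (since 1−cos² = sin²).
ω* = 2/(1 + 0.0251301) = 2/1.0251301 = 1.9509719.
Hence ρ(B_{ω*}) = 1.9509719 − 1 = 0.9509719.
For 4 digits: m = 4·ln10 / (−ln 0.9509719) = 9.21034/0.0502708 = 183.215; round up → m = 184.

m = 184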